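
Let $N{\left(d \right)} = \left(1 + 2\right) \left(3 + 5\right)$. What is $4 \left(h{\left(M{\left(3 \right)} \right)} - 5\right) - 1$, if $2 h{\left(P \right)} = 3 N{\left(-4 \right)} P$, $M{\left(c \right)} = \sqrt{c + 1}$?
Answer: $267$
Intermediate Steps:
$N{\left(d \right)} = 24$ ($N{\left(d \right)} = 3 \cdot 8 = 24$)
$M{\left(c \right)} = \sqrt{1 + c}$
$h{\left(P \right)} = 36 P$ ($h{\left(P \right)} = \frac{3 \cdot 24 P}{2} = \frac{72 P}{2} = 36 P$)
$4 \left(h{\left(M{\left(3 \right)} \right)} - 5\right) - 1 = 4 \left(36 \sqrt{1 + 3} - 5\right) - 1 = 4 \left(36 \sqrt{4} - 5\right) - 1 = 4 \left(36 \cdot 2 - 5\right) - 1 = 4 \left(72 - 5\right) - 1 = 4 \cdot 67 - 1 = 268 - 1 = 267$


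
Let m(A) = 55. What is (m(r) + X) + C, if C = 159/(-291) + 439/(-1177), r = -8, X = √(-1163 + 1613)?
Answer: 6174331/114169 + 15*√2 ≈ 75.294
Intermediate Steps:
X = 15*√2 (X = √450 = 15*√2 ≈ 21.213)
C = -104964/114169 (C = 159*(-1/291) + 439*(-1/1177) = -53/97 - 439/1177 = -104964/114169 ≈ -0.91937)
(m(r) + X) + C = (55 + 15*√2) - 104964/114169 = 6174331/114169 + 15*√2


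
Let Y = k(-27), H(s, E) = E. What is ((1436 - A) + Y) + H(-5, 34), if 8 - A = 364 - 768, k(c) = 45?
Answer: 1103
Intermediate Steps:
A = 412 (A = 8 - (364 - 768) = 8 - 1*(-404) = 8 + 404 = 412)
Y = 45
((1436 - A) + Y) + H(-5, 34) = ((1436 - 1*412) + 45) + 34 = ((1436 - 412) + 45) + 34 = (1024 + 45) + 34 = 1069 + 34 = 1103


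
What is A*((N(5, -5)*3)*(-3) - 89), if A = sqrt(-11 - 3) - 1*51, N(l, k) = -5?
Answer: 2244 - 44*I*sqrt(14) ≈ 2244.0 - 164.63*I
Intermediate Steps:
A = -51 + I*sqrt(14) (A = sqrt(-14) - 51 = I*sqrt(14) - 51 = -51 + I*sqrt(14) ≈ -51.0 + 3.7417*I)
A*((N(5, -5)*3)*(-3) - 89) = (-51 + I*sqrt(14))*(-5*3*(-3) - 89) = (-51 + I*sqrt(14))*(-15*(-3) - 89) = (-51 + I*sqrt(14))*(45 - 89) = (-51 + I*sqrt(14))*(-44) = 2244 - 44*I*sqrt(14)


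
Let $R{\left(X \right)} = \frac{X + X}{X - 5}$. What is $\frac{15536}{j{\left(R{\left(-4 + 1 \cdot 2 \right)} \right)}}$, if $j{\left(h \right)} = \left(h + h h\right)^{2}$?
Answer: $\frac{2331371}{121} \approx 19268.0$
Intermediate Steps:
$R{\left(X \right)} = \frac{2 X}{-5 + X}$
$j{\left(h \right)} = \left(h + h^{2}\right)^{2}$
$\frac{15536}{j{\left(R{\left(-4 + 1 \cdot 2 \right)} \right)}} = \frac{15536}{\left(\frac{2 \left(-4 + 1 \cdot 2\right)}{-5 + \left(-4 + 1 \cdot 2\right)}\right)^{2} \left(1 + \frac{2 \left(-4 + 1 \cdot 2\right)}{-5 + \left(-4 + 1 \cdot 2\right)}\right)^{2}} = \frac{15536}{\left(\frac{2 \left(-4 + 2\right)}{-5 + \left(-4 + 2\right)}\right)^{2} \left(1 + \frac{2 \left(-4 + 2\right)}{-5 + \left(-4 + 2\right)}\right)^{2}} = \frac{15536}{\left(2 \left(-2\right) \frac{1}{-5 - 2}\right)^{2} \left(1 + 2 \left(-2\right) \frac{1}{-5 - 2}\right)^{2}} = \frac{15536}{\left(2 \left(-2\right) \frac{1}{-7}\right)^{2} \left(1 + 2 \left(-2\right) \frac{1}{-7}\right)^{2}} = \frac{15536}{\left(2 \left(-2\right) \left(- \frac{1}{7}\right)\right)^{2} \left(1 + 2 \left(-2\right) \left(- \frac{1}{7}\right)\right)^{2}} = \frac{15536}{\left(\frac{4}{7}\right)^{2} \left(1 + \frac{4}{7}\right)^{2}} = \frac{15536}{\frac{16}{49} \left(\frac{11}{7}\right)^{2}} = \frac{15536}{\frac{16}{49} \cdot \frac{121}{49}} = \frac{15536}{\frac{1936}{2401}} = 15536 \cdot \frac{2401}{1936} = \frac{2331371}{121}$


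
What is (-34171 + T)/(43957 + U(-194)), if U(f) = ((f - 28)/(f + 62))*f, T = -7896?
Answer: -462737/479938 ≈ -0.96416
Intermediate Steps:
U(f) = f*(-28 + f)/(62 + f) (U(f) = ((-28 + f)/(62 + f))*f = f*(-28 + f)/(62 + f))
(-34171 + T)/(43957 + U(-194)) = (-34171 - 7896)/(43957 - 194*(-28 - 194)/(62 - 194)) = -42067/(43957 - 194*(-222)/(-132)) = -42067/(43957 - 194*(-1/132)*(-222)) = -42067/(43957 - 3589/11) = -42067/479938/11 = -42067*11/479938 = -462737/479938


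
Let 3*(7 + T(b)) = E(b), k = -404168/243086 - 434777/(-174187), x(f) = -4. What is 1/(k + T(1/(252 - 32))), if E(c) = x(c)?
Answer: -3342822717/25071009364 ≈ -0.13333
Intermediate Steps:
E(c) = -4
k = 928615537/1114274239 (k = -404168*1/243086 - 434777*(-1/174187) = -10636/6397 + 434777/174187 = 928615537/1114274239 ≈ 0.83338)
T(b) = -25/3 (T(b) = -7 + (⅓)*(-4) = -7 - 4/3 = -25/3)
1/(k + T(1/(252 - 32))) = 1/(928615537/1114274239 - 25/3) = 1/(-25071009364/3342822717) = -3342822717/25071009364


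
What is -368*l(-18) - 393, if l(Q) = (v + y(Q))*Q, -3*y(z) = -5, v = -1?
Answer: 4023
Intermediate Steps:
y(z) = 5/3 (y(z) = -⅓*(-5) = 5/3)
l(Q) = 2*Q/3 (l(Q) = (-1 + 5/3)*Q = 2*Q/3)
-368*l(-18) - 393 = -736*(-18)/3 - 393 = -368*(-12) - 393 = 4416 - 393 = 4023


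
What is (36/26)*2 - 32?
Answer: -380/13 ≈ -29.231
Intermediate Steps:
(36/26)*2 - 32 = (36*(1/26))*2 - 32 = (18/13)*2 - 32 = 36/13 - 32 = -380/13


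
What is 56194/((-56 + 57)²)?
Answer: 56194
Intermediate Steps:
56194/((-56 + 57)²) = 56194/(1²) = 56194/1 = 56194*1 = 56194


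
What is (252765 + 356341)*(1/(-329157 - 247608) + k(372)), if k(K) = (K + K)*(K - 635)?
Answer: -68741730315003586/576765 ≈ -1.1918e+11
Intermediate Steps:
k(K) = 2*K*(-635 + K) (k(K) = (2*K)*(-635 + K) = 2*K*(-635 + K))
(252765 + 356341)*(1/(-329157 - 247608) + k(372)) = (252765 + 356341)*(1/(-329157 - 247608) + 2*372*(-635 + 372)) = 609106*(1/(-576765) + 2*372*(-263)) = 609106*(-1/576765 - 195672) = 609106*(-112856761081/576765) = -68741730315003586/576765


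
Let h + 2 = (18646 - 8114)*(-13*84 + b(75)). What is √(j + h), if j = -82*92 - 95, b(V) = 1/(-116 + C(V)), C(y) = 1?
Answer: I*√152202247805/115 ≈ 3392.4*I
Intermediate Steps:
b(V) = -1/115 (b(V) = 1/(-116 + 1) = 1/(-115) = -1/115)
j = -7639 (j = -7544 - 95 = -7639)
h = -1322619322/115 (h = -2 + (18646 - 8114)*(-13*84 - 1/115) = -2 + 10532*(-1092 - 1/115) = -2 + 10532*(-125581/115) = -2 - 1322619092/115 = -1322619322/115 ≈ -1.1501e+7)
√(j + h) = √(-7639 - 1322619322/115) = √(-1323497807/115) = I*√152202247805/115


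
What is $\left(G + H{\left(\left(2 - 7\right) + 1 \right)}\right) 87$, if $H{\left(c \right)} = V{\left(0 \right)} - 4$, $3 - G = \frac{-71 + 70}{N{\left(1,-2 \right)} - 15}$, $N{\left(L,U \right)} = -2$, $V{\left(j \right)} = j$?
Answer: $- \frac{1566}{17} \approx -92.118$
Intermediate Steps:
$G = \frac{50}{17}$ ($G = 3 - \frac{-71 + 70}{-2 - 15} = 3 - - \frac{1}{-17} = 3 - \left(-1\right) \left(- \frac{1}{17}\right) = 3 - \frac{1}{17} = \frac{50}{17} \approx 2.9412$)
$H{\left(c \right)} = -4$ ($H{\left(c \right)} = 0 - 4 = -4$)
$\left(G + H{\left(\left(2 - 7\right) + 1 \right)}\right) 87 = \left(\frac{50}{17} - 4\right) 87 = \left(- \frac{18}{17}\right) 87 = - \frac{1566}{17}$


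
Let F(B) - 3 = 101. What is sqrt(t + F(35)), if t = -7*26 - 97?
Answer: 5*I*sqrt(7) ≈ 13.229*I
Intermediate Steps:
F(B) = 104 (F(B) = 3 + 101 = 104)
t = -279 (t = -182 - 97 = -279)
sqrt(t + F(35)) = sqrt(-279 + 104) = sqrt(-175) = 5*I*sqrt(7)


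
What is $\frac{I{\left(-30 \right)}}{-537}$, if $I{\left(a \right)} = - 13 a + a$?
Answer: $- \frac{120}{179} \approx -0.67039$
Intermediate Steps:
$I{\left(a \right)} = - 12 a$
$\frac{I{\left(-30 \right)}}{-537} = \frac{\left(-12\right) \left(-30\right)}{-537} = 360 \left(- \frac{1}{537}\right) = - \frac{120}{179}$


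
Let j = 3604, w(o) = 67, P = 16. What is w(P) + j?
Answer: 3671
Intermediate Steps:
w(P) + j = 67 + 3604 = 3671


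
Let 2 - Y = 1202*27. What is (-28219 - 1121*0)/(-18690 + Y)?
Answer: 28219/51142 ≈ 0.55178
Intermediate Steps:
Y = -32452 (Y = 2 - 1202*27 = 2 - 1*32454 = 2 - 32454 = -32452)
(-28219 - 1121*0)/(-18690 + Y) = (-28219 - 1121*0)/(-18690 - 32452) = (-28219 + 0)/(-51142) = -28219*(-1/51142) = 28219/51142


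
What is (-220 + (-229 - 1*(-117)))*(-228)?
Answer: 75696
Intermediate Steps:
(-220 + (-229 - 1*(-117)))*(-228) = (-220 + (-229 + 117))*(-228) = (-220 - 112)*(-228) = -332*(-228) = 75696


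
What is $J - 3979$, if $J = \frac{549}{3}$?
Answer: $-3796$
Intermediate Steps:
$J = 183$ ($J = 549 \cdot \frac{1}{3} = 183$)
$J - 3979 = 183 - 3979 = -3796$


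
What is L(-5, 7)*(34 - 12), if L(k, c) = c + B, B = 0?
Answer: 154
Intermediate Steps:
L(k, c) = c (L(k, c) = c + 0 = c)
L(-5, 7)*(34 - 12) = 7*(34 - 12) = 7*22 = 154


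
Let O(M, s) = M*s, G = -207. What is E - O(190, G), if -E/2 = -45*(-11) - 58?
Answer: 38456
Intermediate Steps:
E = -874 (E = -2*(-45*(-11) - 58) = -2*(495 - 58) = -2*437 = -874)
E - O(190, G) = -874 - 190*(-207) = -874 - 1*(-39330) = -874 + 39330 = 38456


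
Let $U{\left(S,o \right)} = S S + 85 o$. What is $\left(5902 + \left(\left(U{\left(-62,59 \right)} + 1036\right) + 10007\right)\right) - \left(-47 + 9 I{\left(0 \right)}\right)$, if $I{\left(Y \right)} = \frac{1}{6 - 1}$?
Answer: $\frac{129246}{5} \approx 25849.0$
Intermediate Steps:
$U{\left(S,o \right)} = S^{2} + 85 o$
$I{\left(Y \right)} = \frac{1}{5}$
$\left(5902 + \left(\left(U{\left(-62,59 \right)} + 1036\right) + 10007\right)\right) - \left(-47 + 9 I{\left(0 \right)}\right) = \left(5902 + \left(\left(\left(\left(-62\right)^{2} + 85 \cdot 59\right) + 1036\right) + 10007\right)\right) + \left(47 - \frac{9}{5}\right) = \left(5902 + \left(\left(\left(3844 + 5015\right) + 1036\right) + 10007\right)\right) + \left(47 - \frac{9}{5}\right) = \left(5902 + \left(\left(8859 + 1036\right) + 10007\right)\right) + \frac{226}{5} = \left(5902 + \left(9895 + 10007\right)\right) + \frac{226}{5} = \left(5902 + 19902\right) + \frac{226}{5} = 25804 + \frac{226}{5} = \frac{129246}{5}$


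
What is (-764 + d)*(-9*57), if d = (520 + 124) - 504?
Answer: 320112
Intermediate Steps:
d = 140 (d = 644 - 504 = 140)
(-764 + d)*(-9*57) = (-764 + 140)*(-9*57) = -624*(-513) = 320112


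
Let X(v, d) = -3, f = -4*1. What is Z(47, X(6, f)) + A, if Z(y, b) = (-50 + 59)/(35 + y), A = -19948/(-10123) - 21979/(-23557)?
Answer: 58923700745/19554335902 ≈ 3.0133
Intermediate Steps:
f = -4
A = 692408453/238467511 (A = -19948*(-1/10123) - 21979*(-1/23557) = 19948/10123 + 21979/23557 = 692408453/238467511 ≈ 2.9036)
Z(y, b) = 9/(35 + y)
Z(47, X(6, f)) + A = 9/(35 + 47) + 692408453/238467511 = 9/82 + 692408453/238467511 = 58923700745/19554335902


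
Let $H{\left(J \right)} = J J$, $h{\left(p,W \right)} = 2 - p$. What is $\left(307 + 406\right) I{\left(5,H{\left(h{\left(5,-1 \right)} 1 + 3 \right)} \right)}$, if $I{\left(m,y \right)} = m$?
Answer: $3565$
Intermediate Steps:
$H{\left(J \right)} = J^{2}$
$\left(307 + 406\right) I{\left(5,H{\left(h{\left(5,-1 \right)} 1 + 3 \right)} \right)} = \left(307 + 406\right) 5 = 713 \cdot 5 = 3565$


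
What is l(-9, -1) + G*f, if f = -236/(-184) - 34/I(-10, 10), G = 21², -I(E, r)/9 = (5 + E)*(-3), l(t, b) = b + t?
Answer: 460021/690 ≈ 666.70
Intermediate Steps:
I(E, r) = 135 + 27*E (I(E, r) = -9*(5 + E)*(-3) = -9*(-15 - 3*E) = 135 + 27*E)
G = 441
f = 9529/6210 (f = -236/(-184) - 34/(135 + 27*(-10)) = -236*(-1/184) - 34/(135 - 270) = 59/46 - 34/(-135) = 59/46 - 34*(-1/135) = 59/46 + 34/135 = 9529/6210 ≈ 1.5345)
l(-9, -1) + G*f = (-1 - 9) + 441*(9529/6210) = -10 + 466921/690 = 460021/690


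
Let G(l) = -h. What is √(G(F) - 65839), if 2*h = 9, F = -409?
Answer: I*√263374/2 ≈ 256.6*I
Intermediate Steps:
h = 9/2 (h = (½)*9 = 9/2 ≈ 4.5000)
G(l) = -9/2 (G(l) = -1*9/2 = -9/2)
√(G(F) - 65839) = √(-9/2 - 65839) = √(-131687/2) = I*√263374/2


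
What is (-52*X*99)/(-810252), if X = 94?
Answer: 13442/22507 ≈ 0.59724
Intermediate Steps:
(-52*X*99)/(-810252) = (-52*94*99)/(-810252) = -4888*99*(-1/810252) = -483912*(-1/810252) = 13442/22507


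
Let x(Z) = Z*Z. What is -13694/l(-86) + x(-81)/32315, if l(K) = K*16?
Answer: 225774773/22232720 ≈ 10.155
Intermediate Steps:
x(Z) = Z²
l(K) = 16*K
-13694/l(-86) + x(-81)/32315 = -13694/(16*(-86)) + (-81)²/32315 = -13694/(-1376) + 6561*(1/32315) = -13694*(-1/1376) + 6561/32315 = 6847/688 + 6561/32315 = 225774773/22232720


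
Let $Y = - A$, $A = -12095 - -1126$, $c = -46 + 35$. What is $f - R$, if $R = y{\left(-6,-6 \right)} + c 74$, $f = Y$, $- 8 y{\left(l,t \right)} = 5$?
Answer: $\frac{94269}{8} \approx 11784.0$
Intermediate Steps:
$y{\left(l,t \right)} = - \frac{5}{8}$ ($y{\left(l,t \right)} = \left(- \frac{1}{8}\right) 5 = - \frac{5}{8}$)
$c = -11$
$A = -10969$ ($A = -12095 + 1126 = -10969$)
$Y = 10969$ ($Y = \left(-1\right) \left(-10969\right) = 10969$)
$f = 10969$
$R = - \frac{6517}{8}$ ($R = - \frac{5}{8} - 814 = - \frac{6517}{8} \approx -814.63$)
$f - R = 10969 - - \frac{6517}{8} = 10969 + \frac{6517}{8} = \frac{94269}{8}$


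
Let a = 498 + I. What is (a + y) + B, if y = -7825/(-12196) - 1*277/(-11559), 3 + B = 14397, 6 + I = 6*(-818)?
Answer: 1406728049059/140973564 ≈ 9978.7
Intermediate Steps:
I = -4914 (I = -6 + 6*(-818) = -6 - 4908 = -4914)
B = 14394 (B = -3 + 14397 = 14394)
a = -4416 (a = 498 - 4914 = -4416)
y = 93827467/140973564 (y = -7825*(-1/12196) - 277*(-1/11559) = 7825/12196 + 277/11559 = 93827467/140973564 ≈ 0.66557)
(a + y) + B = (-4416 + 93827467/140973564) + 14394 = -622445431157/140973564 + 14394 = 1406728049059/140973564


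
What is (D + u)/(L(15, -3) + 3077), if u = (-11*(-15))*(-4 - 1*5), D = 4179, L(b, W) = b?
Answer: 1347/1546 ≈ 0.87128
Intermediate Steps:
u = -1485 (u = 165*(-4 - 5) = 165*(-9) = -1485)
(D + u)/(L(15, -3) + 3077) = (4179 - 1485)/(15 + 3077) = 2694/3092 = 2694*(1/3092) = 1347/1546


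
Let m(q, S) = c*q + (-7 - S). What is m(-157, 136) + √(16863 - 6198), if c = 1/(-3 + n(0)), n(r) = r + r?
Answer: -272/3 + 3*√1185 ≈ 12.605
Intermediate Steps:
n(r) = 2*r
c = -⅓ (c = 1/(-3 + 2*0) = 1/(-3 + 0) = 1/(-3) = -⅓ ≈ -0.33333)
m(q, S) = -7 - S - q/3 (m(q, S) = -q/3 + (-7 - S) = -7 - S - q/3)
m(-157, 136) + √(16863 - 6198) = (-7 - 1*136 - ⅓*(-157)) + √(16863 - 6198) = (-7 - 136 + 157/3) + √10665 = -272/3 + 3*√1185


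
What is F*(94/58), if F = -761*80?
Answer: -2861360/29 ≈ -98668.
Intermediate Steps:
F = -60880
F*(94/58) = -5722720/58 = -60880*47/29 = -2861360/29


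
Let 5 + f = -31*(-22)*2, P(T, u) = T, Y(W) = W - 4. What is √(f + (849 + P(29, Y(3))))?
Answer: √2237 ≈ 47.297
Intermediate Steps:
Y(W) = -4 + W
f = 1359 (f = -5 - 31*(-22)*2 = -5 + 682*2 = -5 + 1364 = 1359)
√(f + (849 + P(29, Y(3)))) = √(1359 + (849 + 29)) = √(1359 + 878) = √2237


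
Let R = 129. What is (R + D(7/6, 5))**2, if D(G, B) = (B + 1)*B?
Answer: 25281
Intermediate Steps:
D(G, B) = B*(1 + B) (D(G, B) = (1 + B)*B = B*(1 + B))
(R + D(7/6, 5))**2 = (129 + 5*(1 + 5))**2 = (129 + 5*6)**2 = (129 + 30)**2 = 159**2 = 25281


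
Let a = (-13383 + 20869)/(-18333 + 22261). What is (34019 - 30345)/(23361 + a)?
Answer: 7215736/45884747 ≈ 0.15726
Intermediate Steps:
a = 3743/1964 (a = 7486/3928 = 7486*(1/3928) = 3743/1964 ≈ 1.9058)
(34019 - 30345)/(23361 + a) = (34019 - 30345)/(23361 + 3743/1964) = 3674/(45884747/1964) = 3674*(1964/45884747) = 7215736/45884747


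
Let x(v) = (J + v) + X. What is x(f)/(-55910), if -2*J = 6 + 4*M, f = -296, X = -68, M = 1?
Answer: 369/55910 ≈ 0.0065999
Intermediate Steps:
J = -5 (J = -(6 + 4*1)/2 = -(6 + 4)/2 = -1/2*10 = -5)
x(v) = -73 + v (x(v) = (-5 + v) - 68 = -73 + v)
x(f)/(-55910) = (-73 - 296)/(-55910) = -369*(-1/55910) = 369/55910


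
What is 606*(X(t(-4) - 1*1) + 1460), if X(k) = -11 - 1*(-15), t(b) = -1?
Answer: 887184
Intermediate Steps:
X(k) = 4 (X(k) = -11 + 15 = 4)
606*(X(t(-4) - 1*1) + 1460) = 606*(4 + 1460) = 606*1464 = 887184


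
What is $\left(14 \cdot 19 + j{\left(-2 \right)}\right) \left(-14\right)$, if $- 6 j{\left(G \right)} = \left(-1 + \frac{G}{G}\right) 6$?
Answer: $-3724$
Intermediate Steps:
$j{\left(G \right)} = 0$ ($j{\left(G \right)} = - \frac{\left(-1 + \frac{G}{G}\right) 6}{6} = - \frac{\left(-1 + 1\right) 6}{6} = - \frac{0 \cdot 6}{6} = \left(- \frac{1}{6}\right) 0 = 0$)
$\left(14 \cdot 19 + j{\left(-2 \right)}\right) \left(-14\right) = \left(14 \cdot 19 + 0\right) \left(-14\right) = \left(266 + 0\right) \left(-14\right) = 266 \left(-14\right) = -3724$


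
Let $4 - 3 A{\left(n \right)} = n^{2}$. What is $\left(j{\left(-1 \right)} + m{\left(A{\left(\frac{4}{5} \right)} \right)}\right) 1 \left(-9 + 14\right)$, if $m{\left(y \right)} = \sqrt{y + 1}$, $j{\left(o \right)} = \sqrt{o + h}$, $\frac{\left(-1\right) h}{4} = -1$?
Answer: $\sqrt{53} + 5 \sqrt{3} \approx 15.94$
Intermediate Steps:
$h = 4$ ($h = \left(-4\right) \left(-1\right) = 4$)
$A{\left(n \right)} = \frac{4}{3} - \frac{n^{2}}{3}$
$j{\left(o \right)} = \sqrt{4 + o}$ ($j{\left(o \right)} = \sqrt{o + 4} = \sqrt{4 + o}$)
$m{\left(y \right)} = \sqrt{1 + y}$
$\left(j{\left(-1 \right)} + m{\left(A{\left(\frac{4}{5} \right)} \right)}\right) 1 \left(-9 + 14\right) = \left(\sqrt{4 - 1} + \sqrt{1 + \left(\frac{4}{3} - \frac{\left(\frac{4}{5}\right)^{2}}{3}\right)}\right) 1 \left(-9 + 14\right) = \left(\sqrt{3} + \sqrt{1 + \left(\frac{4}{3} - \frac{\left(4 \cdot \frac{1}{5}\right)^{2}}{3}\right)}\right) 1 \cdot 5 = \left(\sqrt{3} + \sqrt{1 + \left(\frac{4}{3} - \frac{\left(\frac{4}{5}\right)^{2}}{3}\right)}\right) 1 \cdot 5 = \left(\sqrt{3} + \sqrt{1 + \left(\frac{4}{3} - \frac{16}{75}\right)}\right) 1 \cdot 5 = \left(\sqrt{3} + \sqrt{1 + \frac{28}{25}}\right) 1 \cdot 5 = \left(\sqrt{3} + \sqrt{\frac{53}{25}}\right) 1 \cdot 5 = \left(\sqrt{3} + \frac{\sqrt{53}}{5}\right) 1 \cdot 5 = \left(\sqrt{3} + \frac{\sqrt{53}}{5}\right) 5 = \sqrt{53} + 5 \sqrt{3}$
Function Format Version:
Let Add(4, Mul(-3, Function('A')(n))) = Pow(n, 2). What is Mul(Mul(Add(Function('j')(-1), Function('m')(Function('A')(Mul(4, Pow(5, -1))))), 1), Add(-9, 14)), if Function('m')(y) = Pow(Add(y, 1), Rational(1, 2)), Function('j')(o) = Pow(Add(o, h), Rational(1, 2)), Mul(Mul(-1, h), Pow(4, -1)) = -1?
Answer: Add(Pow(53, Rational(1, 2)), Mul(5, Pow(3, Rational(1, 2)))) ≈ 15.940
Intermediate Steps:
h = 4 (h = Mul(-4, -1) = 4)
Function('A')(n) = Add(Rational(4, 3), Mul(Rational(-1, 3), Pow(n, 2)))
Function('j')(o) = Pow(Add(4, o), Rational(1, 2)) (Function('j')(o) = Pow(Add(o, 4), Rational(1, 2)) = Pow(Add(4, o), Rational(1, 2)))
Function('m')(y) = Pow(Add(1, y), Rational(1, 2))
Mul(Mul(Add(Function('j')(-1), Function('m')(Function('A')(Mul(4, Pow(5, -1))))), 1), Add(-9, 14)) = Mul(Mul(Add(Pow(Add(4, -1), Rational(1, 2)), Pow(Add(1, Add(Rational(4, 3), Mul(Rational(-1, 3), Pow(Mul(4, Pow(5, -1)), 2)))), Rational(1, 2))), 1), Add(-9, 14)) = Mul(Mul(Add(Pow(3, Rational(1, 2)), Pow(Add(1, Add(Rational(4, 3), Mul(Rational(-1, 3), Pow(Mul(4, Rational(1, 5)), 2)))), Rational(1, 2))), 1), 5) = Mul(Mul(Add(Pow(3, Rational(1, 2)), Pow(Add(1, Add(Rational(4, 3), Mul(Rational(-1, 3), Pow(Rational(4, 5), 2)))), Rational(1, 2))), 1), 5) = Mul(Mul(Add(Pow(3, Rational(1, 2)), Pow(Add(1, Add(Rational(4, 3), Mul(Rational(-1, 3), Rational(16, 25)))), Rational(1, 2))), 1), 5) = Mul(Mul(Add(Pow(3, Rational(1, 2)), Pow(Add(1, Add(Rational(4, 3), Rational(-16, 75))), Rational(1, 2))), 1), 5) = Mul(Mul(Add(Pow(3, Rational(1, 2)), Pow(Add(1, Rational(28, 25)), Rational(1, 2))), 1), 5) = Mul(Mul(Add(Pow(3, Rational(1, 2)), Pow(Rational(53, 25), Rational(1, 2))), 1), 5) = Mul(Mul(Add(Pow(3, Rational(1, 2)), Mul(Rational(1, 5), Pow(53, Rational(1, 2)))), 1), 5) = Mul(Add(Pow(3, Rational(1, 2)), Mul(Rational(1, 5), Pow(53, Rational(1, 2)))), 5) = Add(Pow(53, Rational(1, 2)), Mul(5, Pow(3, Rational(1, 2))))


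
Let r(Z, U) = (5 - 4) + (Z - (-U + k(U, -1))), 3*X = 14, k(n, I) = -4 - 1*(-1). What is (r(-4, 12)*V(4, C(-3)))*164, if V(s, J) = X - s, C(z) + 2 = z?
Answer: 1312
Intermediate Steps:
k(n, I) = -3 (k(n, I) = -4 + 1 = -3)
C(z) = -2 + z
X = 14/3 (X = (⅓)*14 = 14/3 ≈ 4.6667)
V(s, J) = 14/3 - s
r(Z, U) = 4 + U + Z (r(Z, U) = (5 - 4) + (Z - (-U - 3)) = 1 + (Z - (-3 - U)) = 1 + (Z + (3 + U)) = 1 + (3 + U + Z) = 4 + U + Z)
(r(-4, 12)*V(4, C(-3)))*164 = ((4 + 12 - 4)*(14/3 - 1*4))*164 = (12*(14/3 - 4))*164 = (12*(⅔))*164 = 8*164 = 1312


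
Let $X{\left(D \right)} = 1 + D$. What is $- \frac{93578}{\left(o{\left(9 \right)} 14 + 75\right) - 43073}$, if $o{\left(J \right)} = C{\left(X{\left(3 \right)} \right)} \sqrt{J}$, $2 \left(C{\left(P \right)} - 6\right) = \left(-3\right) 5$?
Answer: $\frac{93578}{43061} \approx 2.1731$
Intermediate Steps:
$C{\left(P \right)} = - \frac{3}{2}$ ($C{\left(P \right)} = 6 + \frac{\left(-3\right) 5}{2} = 6 + \frac{1}{2} \left(-15\right) = 6 - \frac{15}{2} = - \frac{3}{2}$)
$o{\left(J \right)} = - \frac{3 \sqrt{J}}{2}$
$- \frac{93578}{\left(o{\left(9 \right)} 14 + 75\right) - 43073} = - \frac{93578}{\left(- \frac{3 \sqrt{9}}{2} \cdot 14 + 75\right) - 43073} = - \frac{93578}{\left(\left(- \frac{3}{2}\right) 3 \cdot 14 + 75\right) - 43073} = - \frac{93578}{\left(\left(- \frac{9}{2}\right) 14 + 75\right) - 43073} = - \frac{93578}{\left(-63 + 75\right) - 43073} = - \frac{93578}{12 - 43073} = - \frac{93578}{-43061} = \left(-93578\right) \left(- \frac{1}{43061}\right) = \frac{93578}{43061}$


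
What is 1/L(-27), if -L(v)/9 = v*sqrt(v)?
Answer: -I*sqrt(3)/2187 ≈ -0.00079198*I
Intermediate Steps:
L(v) = -9*v**(3/2) (L(v) = -9*v*sqrt(v) = -9*v**(3/2))
1/L(-27) = 1/(-(-729)*I*sqrt(3)) = 1/(729*I*sqrt(3)) = -I*sqrt(3)/2187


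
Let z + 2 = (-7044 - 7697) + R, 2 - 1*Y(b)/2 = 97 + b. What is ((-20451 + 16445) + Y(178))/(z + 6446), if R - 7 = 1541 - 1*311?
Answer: 1138/1765 ≈ 0.64476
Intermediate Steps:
Y(b) = -190 - 2*b (Y(b) = 4 - 2*(97 + b) = 4 + (-194 - 2*b) = -190 - 2*b)
R = 1237 (R = 7 + (1541 - 1*311) = 7 + (1541 - 311) = 7 + 1230 = 1237)
z = -13506 (z = -2 + ((-7044 - 7697) + 1237) = -2 + (-14741 + 1237) = -2 - 13504 = -13506)
((-20451 + 16445) + Y(178))/(z + 6446) = ((-20451 + 16445) + (-190 - 2*178))/(-13506 + 6446) = (-4006 + (-190 - 356))/(-7060) = (-4006 - 546)*(-1/7060) = -4552*(-1/7060) = 1138/1765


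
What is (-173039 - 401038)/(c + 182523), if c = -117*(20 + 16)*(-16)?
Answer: -191359/83305 ≈ -2.2971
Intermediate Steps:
c = 67392 (c = -4212*(-16) = -117*(-576) = 67392)
(-173039 - 401038)/(c + 182523) = (-173039 - 401038)/(67392 + 182523) = -574077/249915 = -574077*1/249915 = -191359/83305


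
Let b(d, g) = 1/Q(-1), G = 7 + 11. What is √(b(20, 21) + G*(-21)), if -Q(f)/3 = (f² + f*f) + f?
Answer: I*√3405/3 ≈ 19.451*I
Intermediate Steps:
Q(f) = -6*f² - 3*f (Q(f) = -3*((f² + f*f) + f) = -3*((f² + f²) + f) = -3*(2*f² + f) = -3*(f + 2*f²) = -6*f² - 3*f)
G = 18
b(d, g) = -⅓ (b(d, g) = 1/(-3*(-1)*(1 + 2*(-1))) = 1/(-3*(-1)*(1 - 2)) = 1/(-3*(-1)*(-1)) = 1/(-3) = -⅓)
√(b(20, 21) + G*(-21)) = √(-⅓ + 18*(-21)) = √(-⅓ - 378) = √(-1135/3) = I*√3405/3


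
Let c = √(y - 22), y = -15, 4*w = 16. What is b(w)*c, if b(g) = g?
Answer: 4*I*√37 ≈ 24.331*I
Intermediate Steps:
w = 4 (w = (¼)*16 = 4)
c = I*√37 (c = √(-15 - 22) = √(-37) = I*√37 ≈ 6.0828*I)
b(w)*c = 4*(I*√37) = 4*I*√37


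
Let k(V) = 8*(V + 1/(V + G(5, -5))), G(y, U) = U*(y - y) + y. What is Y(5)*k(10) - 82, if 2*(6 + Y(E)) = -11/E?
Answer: -49034/75 ≈ -653.79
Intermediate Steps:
G(y, U) = y (G(y, U) = U*0 + y = 0 + y = y)
k(V) = 8*V + 8/(5 + V) (k(V) = 8*(V + 1/(V + 5)) = 8*(V + 1/(5 + V)) = 8*V + 8/(5 + V))
Y(E) = -6 - 11/(2*E) (Y(E) = -6 + (-11/E)/2 = -6 - 11/(2*E))
Y(5)*k(10) - 82 = (-6 - 11/2/5)*(8*(1 + 10**2 + 5*10)/(5 + 10)) - 82 = (-6 - 11/2*1/5)*(8*(1 + 100 + 50)/15) - 82 = (-6 - 11/10)*(8*(1/15)*151) - 82 = -71/10*1208/15 - 82 = -42884/75 - 82 = -49034/75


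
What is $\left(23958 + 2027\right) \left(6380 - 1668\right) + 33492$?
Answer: $122474812$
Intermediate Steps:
$\left(23958 + 2027\right) \left(6380 - 1668\right) + 33492 = 25985 \cdot 4712 + 33492 = 122441320 + 33492 = 122474812$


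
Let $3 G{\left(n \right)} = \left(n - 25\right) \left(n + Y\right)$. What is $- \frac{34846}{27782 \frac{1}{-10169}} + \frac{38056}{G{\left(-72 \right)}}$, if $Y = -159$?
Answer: $\frac{1323844879299}{103751879} \approx 12760.0$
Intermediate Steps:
$G{\left(n \right)} = \frac{\left(-159 + n\right) \left(-25 + n\right)}{3}$ ($G{\left(n \right)} = \frac{\left(n - 25\right) \left(n - 159\right)}{3} = \frac{\left(-25 + n\right) \left(-159 + n\right)}{3} = \frac{\left(-159 + n\right) \left(-25 + n\right)}{3}$)
$- \frac{34846}{27782 \frac{1}{-10169}} + \frac{38056}{G{\left(-72 \right)}} = - \frac{34846}{27782 \frac{1}{-10169}} + \frac{38056}{1325 - -4416 + \frac{\left(-72\right)^{2}}{3}} = - \frac{34846}{27782 \left(- \frac{1}{10169}\right)} + \frac{38056}{1325 + 4416 + \frac{1}{3} \cdot 5184} = - \frac{34846}{- \frac{27782}{10169}} + \frac{38056}{1325 + 4416 + 1728} = \left(-34846\right) \left(- \frac{10169}{27782}\right) + \frac{38056}{7469} = \frac{177174487}{13891} + 38056 \cdot \frac{1}{7469} = \frac{177174487}{13891} + \frac{38056}{7469} = \frac{1323844879299}{103751879}$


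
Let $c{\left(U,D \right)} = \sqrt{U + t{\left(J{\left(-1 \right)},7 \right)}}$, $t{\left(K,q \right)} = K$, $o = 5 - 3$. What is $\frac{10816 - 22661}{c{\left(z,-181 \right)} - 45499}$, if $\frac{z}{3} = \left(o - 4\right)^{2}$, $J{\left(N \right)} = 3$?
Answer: $\frac{538935655}{2070158986} + \frac{11845 \sqrt{15}}{2070158986} \approx 0.26036$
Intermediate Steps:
$o = 2$ ($o = 5 - 3 = 2$)
$z = 12$ ($z = 3 \left(2 - 4\right)^{2} = 3 \left(-2\right)^{2} = 3 \cdot 4 = 12$)
$c{\left(U,D \right)} = \sqrt{3 + U}$ ($c{\left(U,D \right)} = \sqrt{U + 3} = \sqrt{3 + U}$)
$\frac{10816 - 22661}{c{\left(z,-181 \right)} - 45499} = \frac{10816 - 22661}{\sqrt{3 + 12} - 45499} = - \frac{11845}{\sqrt{15} - 45499} = - \frac{11845}{-45499 + \sqrt{15}}$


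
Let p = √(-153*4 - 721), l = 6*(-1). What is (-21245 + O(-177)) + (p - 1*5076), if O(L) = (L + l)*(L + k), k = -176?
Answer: 38278 + I*√1333 ≈ 38278.0 + 36.51*I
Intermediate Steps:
l = -6
O(L) = (-176 + L)*(-6 + L) (O(L) = (L - 6)*(L - 176) = (-6 + L)*(-176 + L) = (-176 + L)*(-6 + L))
p = I*√1333 (p = √(-612 - 721) = √(-1333) = I*√1333 ≈ 36.51*I)
(-21245 + O(-177)) + (p - 1*5076) = (-21245 + (1056 + (-177)² - 182*(-177))) + (I*√1333 - 1*5076) = (-21245 + (1056 + 31329 + 32214)) + (I*√1333 - 5076) = (-21245 + 64599) + (-5076 + I*√1333) = 43354 + (-5076 + I*√1333) = 38278 + I*√1333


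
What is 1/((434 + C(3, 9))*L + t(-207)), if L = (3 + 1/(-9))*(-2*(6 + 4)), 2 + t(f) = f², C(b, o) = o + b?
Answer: 9/153703 ≈ 5.8554e-5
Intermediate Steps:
C(b, o) = b + o
t(f) = -2 + f²
L = -520/9 (L = (3 - ⅑)*(-2*10) = (26/9)*(-20) = -520/9 ≈ -57.778)
1/((434 + C(3, 9))*L + t(-207)) = 1/((434 + (3 + 9))*(-520/9) + (-2 + (-207)²)) = 1/((434 + 12)*(-520/9) + (-2 + 42849)) = 1/(446*(-520/9) + 42847) = 1/(-231920/9 + 42847) = 1/(153703/9) = 9/153703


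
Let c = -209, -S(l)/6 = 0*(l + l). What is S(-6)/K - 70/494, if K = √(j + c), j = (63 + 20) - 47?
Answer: -35/247 ≈ -0.14170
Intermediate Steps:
S(l) = 0 (S(l) = -0*(l + l) = -0*2*l = -6*0 = 0)
j = 36 (j = 83 - 47 = 36)
K = I*√173 (K = √(36 - 209) = √(-173) = I*√173 ≈ 13.153*I)
S(-6)/K - 70/494 = 0/((I*√173)) - 70/494 = 0*(-I*√173/173) - 70*1/494 = 0 - 35/247 = -35/247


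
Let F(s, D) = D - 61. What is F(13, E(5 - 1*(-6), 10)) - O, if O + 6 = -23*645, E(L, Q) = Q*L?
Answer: 14890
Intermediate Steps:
E(L, Q) = L*Q
F(s, D) = -61 + D
O = -14841 (O = -6 - 23*645 = -6 - 14835 = -14841)
F(13, E(5 - 1*(-6), 10)) - O = (-61 + (5 - 1*(-6))*10) - 1*(-14841) = (-61 + (5 + 6)*10) + 14841 = (-61 + 11*10) + 14841 = (-61 + 110) + 14841 = 49 + 14841 = 14890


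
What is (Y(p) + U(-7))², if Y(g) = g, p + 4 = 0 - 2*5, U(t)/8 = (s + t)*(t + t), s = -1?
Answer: 777924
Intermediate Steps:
U(t) = 16*t*(-1 + t) (U(t) = 8*((-1 + t)*(t + t)) = 8*((-1 + t)*(2*t)) = 8*(2*t*(-1 + t)) = 16*t*(-1 + t))
p = -14 (p = -4 + (0 - 2*5) = -4 + (0 - 10) = -4 - 10 = -14)
(Y(p) + U(-7))² = (-14 + 16*(-7)*(-1 - 7))² = (-14 + 16*(-7)*(-8))² = (-14 + 896)² = 882² = 777924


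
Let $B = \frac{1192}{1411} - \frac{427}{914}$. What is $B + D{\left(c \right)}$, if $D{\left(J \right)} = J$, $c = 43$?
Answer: $\frac{55942113}{1289654} \approx 43.378$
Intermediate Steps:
$B = \frac{486991}{1289654}$ ($B = 1192 \cdot \frac{1}{1411} - \frac{427}{914} = \frac{1192}{1411} - \frac{427}{914} = \frac{486991}{1289654} \approx 0.37761$)
$B + D{\left(c \right)} = \frac{486991}{1289654} + 43 = \frac{55942113}{1289654}$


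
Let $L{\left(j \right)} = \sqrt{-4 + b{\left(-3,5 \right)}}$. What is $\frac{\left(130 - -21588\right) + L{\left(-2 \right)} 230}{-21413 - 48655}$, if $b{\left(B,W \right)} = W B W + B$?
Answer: $- \frac{10859}{35034} - \frac{115 i \sqrt{82}}{35034} \approx -0.30996 - 0.029725 i$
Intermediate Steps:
$b{\left(B,W \right)} = B + B W^{2}$ ($b{\left(B,W \right)} = B W W + B = B W^{2} + B = B + B W^{2}$)
$L{\left(j \right)} = i \sqrt{82}$ ($L{\left(j \right)} = \sqrt{-4 - 3 \left(1 + 5^{2}\right)} = \sqrt{-4 - 3 \left(1 + 25\right)} = \sqrt{-4 - 78} = \sqrt{-82} = i \sqrt{82}$)
$\frac{\left(130 - -21588\right) + L{\left(-2 \right)} 230}{-21413 - 48655} = \frac{\left(130 - -21588\right) + i \sqrt{82} \cdot 230}{-21413 - 48655} = \frac{\left(130 + 21588\right) + 230 i \sqrt{82}}{-70068} = \left(21718 + 230 i \sqrt{82}\right) \left(- \frac{1}{70068}\right) = - \frac{10859}{35034} - \frac{115 i \sqrt{82}}{35034}$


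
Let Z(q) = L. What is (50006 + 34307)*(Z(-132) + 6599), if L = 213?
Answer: 574340156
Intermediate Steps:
Z(q) = 213
(50006 + 34307)*(Z(-132) + 6599) = (50006 + 34307)*(213 + 6599) = 84313*6812 = 574340156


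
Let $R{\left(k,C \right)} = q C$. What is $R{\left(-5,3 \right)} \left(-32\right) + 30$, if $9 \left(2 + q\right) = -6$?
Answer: $286$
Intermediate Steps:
$q = - \frac{8}{3}$ ($q = -2 + \frac{1}{9} \left(-6\right) = -2 - \frac{2}{3} = - \frac{8}{3} \approx -2.6667$)
$R{\left(k,C \right)} = - \frac{8 C}{3}$
$R{\left(-5,3 \right)} \left(-32\right) + 30 = \left(- \frac{8}{3}\right) 3 \left(-32\right) + 30 = \left(-8\right) \left(-32\right) + 30 = 256 + 30 = 286$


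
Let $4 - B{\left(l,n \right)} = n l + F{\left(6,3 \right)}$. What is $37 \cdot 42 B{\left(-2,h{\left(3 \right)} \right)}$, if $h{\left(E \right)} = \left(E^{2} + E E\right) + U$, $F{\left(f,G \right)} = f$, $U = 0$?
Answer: $52836$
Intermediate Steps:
$h{\left(E \right)} = 2 E^{2}$ ($h{\left(E \right)} = \left(E^{2} + E E\right) + 0 = \left(E^{2} + E^{2}\right) + 0 = 2 E^{2} + 0 = 2 E^{2}$)
$B{\left(l,n \right)} = -2 - l n$ ($B{\left(l,n \right)} = 4 - \left(n l + 6\right) = 4 - \left(l n + 6\right) = 4 - \left(6 + l n\right) = -2 - l n$)
$37 \cdot 42 B{\left(-2,h{\left(3 \right)} \right)} = 37 \cdot 42 \left(-2 - - 2 \cdot 2 \cdot 3^{2}\right) = 1554 \left(-2 - - 2 \cdot 2 \cdot 9\right) = 1554 \left(-2 - \left(-2\right) 18\right) = 1554 \left(-2 + 36\right) = 1554 \cdot 34 = 52836$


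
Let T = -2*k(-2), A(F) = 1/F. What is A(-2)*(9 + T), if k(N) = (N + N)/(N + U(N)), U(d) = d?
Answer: -7/2 ≈ -3.5000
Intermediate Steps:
k(N) = 1 (k(N) = (N + N)/(N + N) = (2*N)/((2*N)) = (2*N)*(1/(2*N)) = 1)
T = -2 (T = -2*1 = -2)
A(-2)*(9 + T) = (9 - 2)/(-2) = -½*7 = -7/2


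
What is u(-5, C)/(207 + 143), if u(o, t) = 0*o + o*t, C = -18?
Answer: 9/35 ≈ 0.25714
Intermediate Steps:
u(o, t) = o*t (u(o, t) = 0 + o*t = o*t)
u(-5, C)/(207 + 143) = (-5*(-18))/(207 + 143) = 90/350 = 90*(1/350) = 9/35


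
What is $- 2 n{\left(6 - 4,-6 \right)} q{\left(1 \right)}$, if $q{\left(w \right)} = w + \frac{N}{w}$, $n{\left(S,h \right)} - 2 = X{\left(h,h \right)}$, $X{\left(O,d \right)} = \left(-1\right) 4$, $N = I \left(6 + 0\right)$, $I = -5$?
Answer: $-116$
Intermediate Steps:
$N = -30$ ($N = - 5 \left(6 + 0\right) = \left(-5\right) 6 = -30$)
$X{\left(O,d \right)} = -4$
$n{\left(S,h \right)} = -2$ ($n{\left(S,h \right)} = 2 - 4 = -2$)
$q{\left(w \right)} = w - \frac{30}{w}$
$- 2 n{\left(6 - 4,-6 \right)} q{\left(1 \right)} = \left(-2\right) \left(-2\right) \left(1 - \frac{30}{1}\right) = 4 \left(1 - 30\right) = 4 \left(-29\right) = -116$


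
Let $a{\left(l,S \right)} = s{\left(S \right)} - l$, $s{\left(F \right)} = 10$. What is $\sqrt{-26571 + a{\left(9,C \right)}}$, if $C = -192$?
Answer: $i \sqrt{26570} \approx 163.0 i$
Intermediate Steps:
$a{\left(l,S \right)} = 10 - l$
$\sqrt{-26571 + a{\left(9,C \right)}} = \sqrt{-26571 + \left(10 - 9\right)} = \sqrt{-26571 + 1} = \sqrt{-26570} = i \sqrt{26570}$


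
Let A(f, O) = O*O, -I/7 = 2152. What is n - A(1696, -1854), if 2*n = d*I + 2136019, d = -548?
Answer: 3516459/2 ≈ 1.7582e+6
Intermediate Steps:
I = -15064 (I = -7*2152 = -15064)
A(f, O) = O²
n = 10391091/2 (n = (-548*(-15064) + 2136019)/2 = (8255072 + 2136019)/2 = (½)*10391091 = 10391091/2 ≈ 5.1955e+6)
n - A(1696, -1854) = 10391091/2 - 1*(-1854)² = 10391091/2 - 1*3437316 = 10391091/2 - 3437316 = 3516459/2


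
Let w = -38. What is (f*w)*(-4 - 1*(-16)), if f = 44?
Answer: -20064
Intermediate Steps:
(f*w)*(-4 - 1*(-16)) = (44*(-38))*(-4 - 1*(-16)) = -1672*(-4 + 16) = -1672*12 = -20064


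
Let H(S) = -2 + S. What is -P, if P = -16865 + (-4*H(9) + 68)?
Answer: 16825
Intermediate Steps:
P = -16825 (P = -16865 + (-4*(-2 + 9) + 68) = -16865 + (-4*7 + 68) = -16865 + (-28 + 68) = -16865 + 40 = -16825)
-P = -1*(-16825) = 16825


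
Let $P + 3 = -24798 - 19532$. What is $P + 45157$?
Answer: $824$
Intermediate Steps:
$P = -44333$ ($P = -3 - 44330 = -44333$)
$P + 45157 = -44333 + 45157 = 824$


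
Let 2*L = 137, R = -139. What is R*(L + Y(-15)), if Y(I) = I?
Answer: -14873/2 ≈ -7436.5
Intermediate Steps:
L = 137/2 (L = (1/2)*137 = 137/2 ≈ 68.500)
R*(L + Y(-15)) = -139*(137/2 - 15) = -139*107/2 = -14873/2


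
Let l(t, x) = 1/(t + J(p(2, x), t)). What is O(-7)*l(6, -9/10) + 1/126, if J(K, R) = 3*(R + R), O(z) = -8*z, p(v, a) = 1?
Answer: 169/126 ≈ 1.3413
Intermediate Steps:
J(K, R) = 6*R (J(K, R) = 3*(2*R) = 6*R)
l(t, x) = 1/(7*t) (l(t, x) = 1/(t + 6*t) = 1/(7*t))
O(-7)*l(6, -9/10) + 1/126 = (-8*(-7))*((1/7)/6) + 1/126 = 56*((1/7)*(1/6)) + 1/126 = 56*(1/42) + 1/126 = 4/3 + 1/126 = 169/126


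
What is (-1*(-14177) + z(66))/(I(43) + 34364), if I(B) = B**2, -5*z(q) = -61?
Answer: 70946/181065 ≈ 0.39183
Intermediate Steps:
z(q) = 61/5 (z(q) = -1/5*(-61) = 61/5)
(-1*(-14177) + z(66))/(I(43) + 34364) = (-1*(-14177) + 61/5)/(43**2 + 34364) = (14177 + 61/5)/(1849 + 34364) = (70946/5)/36213 = (70946/5)*(1/36213) = 70946/181065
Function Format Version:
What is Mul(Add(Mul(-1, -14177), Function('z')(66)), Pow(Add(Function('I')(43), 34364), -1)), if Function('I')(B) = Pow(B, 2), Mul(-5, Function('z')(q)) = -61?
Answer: Rational(70946, 181065) ≈ 0.39183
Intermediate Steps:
Function('z')(q) = Rational(61, 5) (Function('z')(q) = Mul(Rational(-1, 5), -61) = Rational(61, 5))
Mul(Add(Mul(-1, -14177), Function('z')(66)), Pow(Add(Function('I')(43), 34364), -1)) = Mul(Add(Mul(-1, -14177), Rational(61, 5)), Pow(Add(Pow(43, 2), 34364), -1)) = Mul(Add(14177, Rational(61, 5)), Pow(Add(1849, 34364), -1)) = Mul(Rational(70946, 5), Pow(36213, -1)) = Mul(Rational(70946, 5), Rational(1, 36213)) = Rational(70946, 181065)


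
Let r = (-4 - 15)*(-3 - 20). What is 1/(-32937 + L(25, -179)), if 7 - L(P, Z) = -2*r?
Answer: -1/32056 ≈ -3.1195e-5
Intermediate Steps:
r = 437 (r = -19*(-23) = 437)
L(P, Z) = 881 (L(P, Z) = 7 - (-2)*437 = 7 - 1*(-874) = 7 + 874 = 881)
1/(-32937 + L(25, -179)) = 1/(-32937 + 881) = 1/(-32056) = -1/32056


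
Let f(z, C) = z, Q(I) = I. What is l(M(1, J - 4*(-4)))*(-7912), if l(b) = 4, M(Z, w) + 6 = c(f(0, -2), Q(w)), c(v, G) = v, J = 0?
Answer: -31648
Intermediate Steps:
M(Z, w) = -6 (M(Z, w) = -6 + 0 = -6)
l(M(1, J - 4*(-4)))*(-7912) = 4*(-7912) = -31648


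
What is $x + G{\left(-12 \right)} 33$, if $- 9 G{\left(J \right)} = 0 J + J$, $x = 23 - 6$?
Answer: $61$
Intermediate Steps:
$x = 17$ ($x = 23 - 6 = 17$)
$G{\left(J \right)} = - \frac{J}{9}$ ($G{\left(J \right)} = - \frac{0 J + J}{9} = - \frac{0 + J}{9} = - \frac{J}{9}$)
$x + G{\left(-12 \right)} 33 = 17 + \left(- \frac{1}{9}\right) \left(-12\right) 33 = 17 + \frac{4}{3} \cdot 33 = 17 + 44 = 61$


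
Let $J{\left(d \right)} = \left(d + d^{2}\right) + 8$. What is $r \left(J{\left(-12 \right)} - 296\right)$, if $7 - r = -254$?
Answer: $-40716$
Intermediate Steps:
$r = 261$ ($r = 7 - -254 = 7 + 254 = 261$)
$J{\left(d \right)} = 8 + d + d^{2}$
$r \left(J{\left(-12 \right)} - 296\right) = 261 \left(\left(8 - 12 + \left(-12\right)^{2}\right) - 296\right) = 261 \left(\left(8 - 12 + 144\right) - 296\right) = 261 \left(140 - 296\right) = 261 \left(-156\right) = -40716$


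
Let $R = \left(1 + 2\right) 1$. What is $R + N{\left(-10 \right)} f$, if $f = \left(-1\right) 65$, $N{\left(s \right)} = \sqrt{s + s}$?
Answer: $3 - 130 i \sqrt{5} \approx 3.0 - 290.69 i$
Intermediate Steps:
$N{\left(s \right)} = \sqrt{2} \sqrt{s}$ ($N{\left(s \right)} = \sqrt{2 s} = \sqrt{2} \sqrt{s}$)
$f = -65$
$R = 3$ ($R = 3 \cdot 1 = 3$)
$R + N{\left(-10 \right)} f = 3 + \sqrt{2} \sqrt{-10} \left(-65\right) = 3 + \sqrt{2} i \sqrt{10} \left(-65\right) = 3 + 2 i \sqrt{5} \left(-65\right) = 3 - 130 i \sqrt{5}$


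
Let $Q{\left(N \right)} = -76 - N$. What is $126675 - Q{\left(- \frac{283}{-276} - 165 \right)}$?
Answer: $\frac{34938019}{276} \approx 1.2659 \cdot 10^{5}$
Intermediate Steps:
$126675 - Q{\left(- \frac{283}{-276} - 165 \right)} = 126675 - \left(-76 - \left(- \frac{283}{-276} - 165\right)\right) = 126675 - \left(-76 - \left(\left(-283\right) \left(- \frac{1}{276}\right) - 165\right)\right) = 126675 - \left(-76 - \left(\frac{283}{276} - 165\right)\right) = 126675 - \left(-76 - - \frac{45257}{276}\right) = 126675 - \left(-76 + \frac{45257}{276}\right) = 126675 - \frac{24281}{276} = \frac{34938019}{276}$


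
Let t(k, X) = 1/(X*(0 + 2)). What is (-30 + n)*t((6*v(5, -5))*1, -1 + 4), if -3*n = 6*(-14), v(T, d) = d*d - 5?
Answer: -⅓ ≈ -0.33333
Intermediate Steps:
v(T, d) = -5 + d² (v(T, d) = d² - 5 = -5 + d²)
n = 28 (n = -2*(-14) = -⅓*(-84) = 28)
t(k, X) = 1/(2*X) (t(k, X) = 1/(X*2) = 1/(2*X))
(-30 + n)*t((6*v(5, -5))*1, -1 + 4) = (-30 + 28)*(1/(2*(-1 + 4))) = -1/3 = -2*⅙ = -⅓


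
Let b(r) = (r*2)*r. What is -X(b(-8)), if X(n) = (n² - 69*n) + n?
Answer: -7680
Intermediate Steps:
b(r) = 2*r² (b(r) = (2*r)*r = 2*r²)
X(n) = n² - 68*n
-X(b(-8)) = -2*(-8)²*(-68 + 2*(-8)²) = -2*64*(-68 + 2*64) = -128*(-68 + 128) = -128*60 = -1*7680 = -7680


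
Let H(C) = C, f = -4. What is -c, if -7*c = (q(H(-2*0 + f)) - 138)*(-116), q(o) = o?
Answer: 16472/7 ≈ 2353.1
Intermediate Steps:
c = -16472/7 (c = -((-2*0 - 4) - 138)*(-116)/7 = -((0 - 4) - 138)*(-116)/7 = -(-4 - 138)*(-116)/7 = -(-142)*(-116)/7 = -⅐*16472 = -16472/7 ≈ -2353.1)
-c = -1*(-16472/7) = 16472/7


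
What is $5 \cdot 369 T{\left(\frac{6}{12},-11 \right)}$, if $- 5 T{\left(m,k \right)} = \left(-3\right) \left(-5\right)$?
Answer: $-5535$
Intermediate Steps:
$T{\left(m,k \right)} = -3$ ($T{\left(m,k \right)} = - \frac{\left(-3\right) \left(-5\right)}{5} = \left(- \frac{1}{5}\right) 15 = -3$)
$5 \cdot 369 T{\left(\frac{6}{12},-11 \right)} = 5 \cdot 369 \left(-3\right) = 1845 \left(-3\right) = -5535$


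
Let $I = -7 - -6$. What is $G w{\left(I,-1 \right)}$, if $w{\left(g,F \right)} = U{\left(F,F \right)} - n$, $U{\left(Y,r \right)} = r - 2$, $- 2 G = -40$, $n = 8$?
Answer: $-220$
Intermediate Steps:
$G = 20$ ($G = \left(- \frac{1}{2}\right) \left(-40\right) = 20$)
$I = -1$ ($I = -7 + 6 = -1$)
$U{\left(Y,r \right)} = -2 + r$
$w{\left(g,F \right)} = -10 + F$ ($w{\left(g,F \right)} = \left(-2 + F\right) - 8 = -10 + F$)
$G w{\left(I,-1 \right)} = 20 \left(-10 - 1\right) = 20 \left(-11\right) = -220$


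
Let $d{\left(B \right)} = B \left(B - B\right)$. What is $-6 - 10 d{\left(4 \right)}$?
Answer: $-6$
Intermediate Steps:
$d{\left(B \right)} = 0$ ($d{\left(B \right)} = B 0 = 0$)
$-6 - 10 d{\left(4 \right)} = -6 - 0 = -6 + 0 = -6$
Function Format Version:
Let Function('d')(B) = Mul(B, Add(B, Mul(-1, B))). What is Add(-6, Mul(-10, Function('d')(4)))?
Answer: -6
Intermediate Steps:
Function('d')(B) = 0 (Function('d')(B) = Mul(B, 0) = 0)
Add(-6, Mul(-10, Function('d')(4))) = Add(-6, Mul(-10, 0)) = Add(-6, 0) = -6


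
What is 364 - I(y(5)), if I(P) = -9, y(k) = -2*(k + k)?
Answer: 373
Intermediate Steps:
y(k) = -4*k
364 - I(y(5)) = 364 - 1*(-9) = 364 + 9 = 373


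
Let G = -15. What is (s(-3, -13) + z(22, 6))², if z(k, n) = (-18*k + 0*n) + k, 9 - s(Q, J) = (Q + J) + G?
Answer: 111556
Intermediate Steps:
s(Q, J) = 24 - J - Q (s(Q, J) = 9 - ((Q + J) - 15) = 9 - ((J + Q) - 15) = 9 - (-15 + J + Q) = 9 + (15 - J - Q) = 24 - J - Q)
z(k, n) = -17*k (z(k, n) = (-18*k + 0) + k = -18*k + k = -17*k)
(s(-3, -13) + z(22, 6))² = ((24 - 1*(-13) - 1*(-3)) - 17*22)² = ((24 + 13 + 3) - 374)² = (40 - 374)² = (-334)² = 111556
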